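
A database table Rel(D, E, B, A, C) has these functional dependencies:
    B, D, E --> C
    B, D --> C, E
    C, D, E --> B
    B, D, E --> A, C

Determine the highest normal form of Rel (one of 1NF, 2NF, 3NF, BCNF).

BCNF

Candidate keys: {B, D}, {C, D, E}. Prime attributes: {B, C, D, E}.
Each dependency's left side is a superkey — BCNF holds.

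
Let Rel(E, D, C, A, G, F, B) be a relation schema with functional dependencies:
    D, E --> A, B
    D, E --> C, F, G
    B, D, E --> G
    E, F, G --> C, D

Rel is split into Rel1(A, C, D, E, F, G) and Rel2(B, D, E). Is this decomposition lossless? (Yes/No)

Rel1 ∩ Rel2 = {D, E}; its closure under F is {A, B, C, D, E, F, G}.
Rel1 is contained in that closure, so Rel1 ∩ Rel2 --> Rel1 holds and the join is lossless.

Yes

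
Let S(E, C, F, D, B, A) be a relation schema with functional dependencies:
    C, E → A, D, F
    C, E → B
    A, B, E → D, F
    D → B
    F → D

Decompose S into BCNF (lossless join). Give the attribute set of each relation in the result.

{A, B, C, E}; {A, E, F}; {B, D}; {D, F}

Candidate key of the original relation: {C, E}.
Within {A, B, C, D, E, F}: {A, B, E}⁺ ∩ {A, B, C, D, E, F} = {A, B, D, E, F}, not the whole set, so A, B, E → D, F violates BCNF; decompose into {A, B, D, E, F} and {A, B, C, E}.
Within {A, B, D, E, F}: {D}⁺ ∩ {A, B, D, E, F} = {B, D}, not the whole set, so D → B violates BCNF; decompose into {B, D} and {A, D, E, F}.
{B, D}: every determinant is a superkey — BCNF.
Within {A, D, E, F}: {F}⁺ ∩ {A, D, E, F} = {D, F}, not the whole set, so F → D violates BCNF; decompose into {D, F} and {A, E, F}.
{D, F}: every determinant is a superkey — BCNF.
{A, E, F}: every determinant is a superkey — BCNF.
{A, B, C, E}: every determinant is a superkey — BCNF.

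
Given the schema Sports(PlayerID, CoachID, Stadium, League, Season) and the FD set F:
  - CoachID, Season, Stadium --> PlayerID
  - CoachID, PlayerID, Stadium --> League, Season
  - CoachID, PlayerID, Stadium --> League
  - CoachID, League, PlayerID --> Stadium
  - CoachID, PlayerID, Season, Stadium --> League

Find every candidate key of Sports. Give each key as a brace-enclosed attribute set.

{CoachID, League, PlayerID}, {CoachID, PlayerID, Stadium}, {CoachID, Season, Stadium}

{CoachID} never appears on the right of any FD, so every key must include it.
{CoachID, League, PlayerID} is a candidate key since {CoachID, League, PlayerID}⁺ = {CoachID, League, PlayerID, Season, Stadium} covers every attribute.
{CoachID, PlayerID, Stadium} is a candidate key since {CoachID, PlayerID, Stadium}⁺ = {CoachID, League, PlayerID, Season, Stadium} covers every attribute.
{CoachID, Season, Stadium} is a candidate key since {CoachID, Season, Stadium}⁺ = {CoachID, League, PlayerID, Season, Stadium} covers every attribute.
No proper subset of any of these is a key, and no other minimal superkey exists.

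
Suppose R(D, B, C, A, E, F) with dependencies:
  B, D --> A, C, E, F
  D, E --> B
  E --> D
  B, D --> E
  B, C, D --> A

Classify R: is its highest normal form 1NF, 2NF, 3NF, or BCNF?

BCNF

Candidate keys: {B, D}, {E}. Prime attributes: {B, D, E}.
Each dependency's left side is a superkey — BCNF holds.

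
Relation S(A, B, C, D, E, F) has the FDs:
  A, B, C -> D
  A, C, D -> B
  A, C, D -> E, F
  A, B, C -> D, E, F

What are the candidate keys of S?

{A, C} never appear on the right of any FD, so every key must include all of them.
{A, B, C}⁺ = {A, B, C, D, E, F} — all of the relation — so {A, B, C} is a candidate key.
{A, C, D}⁺ = {A, B, C, D, E, F} — all of the relation — so {A, C, D} is a candidate key.
Any other superkey properly contains one of these, so there are no further candidate keys.

{A, B, C}, {A, C, D}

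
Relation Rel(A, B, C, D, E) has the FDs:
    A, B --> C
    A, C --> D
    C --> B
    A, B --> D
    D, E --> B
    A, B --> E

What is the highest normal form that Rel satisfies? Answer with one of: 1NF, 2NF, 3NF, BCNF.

3NF

Candidate keys: {A, B}, {A, C}, {A, D, E}. Prime attributes: {A, B, C, D, E}.
C --> B: {C}⁺ = {B, C}, which is not all of the attributes, so the left side is not a superkey — BCNF is violated.
But every attribute on its right side ({B}) is prime, and the same holds for every other non-superkey FD, so 3NF still holds.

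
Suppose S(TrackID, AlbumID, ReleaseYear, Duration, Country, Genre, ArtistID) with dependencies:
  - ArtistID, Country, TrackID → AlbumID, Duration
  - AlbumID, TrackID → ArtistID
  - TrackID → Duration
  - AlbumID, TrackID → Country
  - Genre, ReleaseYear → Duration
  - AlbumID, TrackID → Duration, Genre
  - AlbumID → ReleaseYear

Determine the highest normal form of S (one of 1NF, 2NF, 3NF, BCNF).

Candidate keys: {AlbumID, TrackID}, {ArtistID, Country, TrackID}. Prime attributes: {AlbumID, ArtistID, Country, TrackID}.
TrackID → Duration: {TrackID}⁺ = {Duration, TrackID}, which is not all of the attributes, so the left side is not a superkey — BCNF is violated.
TrackID → Duration has non-prime {Duration} on the right and a non-superkey on the left, so 3NF fails.
{AlbumID} is a proper subset of the key {AlbumID, TrackID}, and {AlbumID}⁺ contains the non-prime attribute {ReleaseYear} — a partial dependency, so 2NF is violated.

1NF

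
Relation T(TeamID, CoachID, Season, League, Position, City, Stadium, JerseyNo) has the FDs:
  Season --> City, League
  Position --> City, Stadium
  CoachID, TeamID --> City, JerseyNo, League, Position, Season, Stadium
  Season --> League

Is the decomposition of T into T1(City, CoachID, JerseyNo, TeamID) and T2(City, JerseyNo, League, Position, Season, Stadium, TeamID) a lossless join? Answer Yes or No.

No

T1 ∩ T2 = {City, JerseyNo, TeamID}; its closure under F is {City, JerseyNo, TeamID}.
Neither T1 nor T2 is contained in that closure, so the decomposition is lossy.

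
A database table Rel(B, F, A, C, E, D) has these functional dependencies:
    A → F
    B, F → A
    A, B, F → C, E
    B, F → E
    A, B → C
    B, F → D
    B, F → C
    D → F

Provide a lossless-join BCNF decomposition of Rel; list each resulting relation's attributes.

Candidate keys of the original relation: {A, B}, {B, D}, {B, F}.
In {A, B, C, D, E, F}, {A} is not a superkey ({A}⁺ restricted to this set is {A, F}), so split on A → F into {A, F} and {A, B, C, D, E}.
{A, F} is in BCNF.
{A, B, C, D, E} is in BCNF.

{A, B, C, D, E}; {A, F}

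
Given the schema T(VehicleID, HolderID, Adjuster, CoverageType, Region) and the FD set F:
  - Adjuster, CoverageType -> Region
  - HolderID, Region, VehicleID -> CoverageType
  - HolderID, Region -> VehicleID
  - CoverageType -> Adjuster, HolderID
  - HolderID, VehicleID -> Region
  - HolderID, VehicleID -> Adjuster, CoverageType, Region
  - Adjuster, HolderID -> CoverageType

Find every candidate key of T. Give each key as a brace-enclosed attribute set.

{Adjuster, HolderID}, {CoverageType}, {HolderID, Region}, {HolderID, VehicleID}

Closure of {CoverageType} is {Adjuster, CoverageType, HolderID, Region, VehicleID}, the whole schema; {CoverageType} is a candidate key.
Closure of {Adjuster, HolderID} is {Adjuster, CoverageType, HolderID, Region, VehicleID}, the whole schema; {Adjuster, HolderID} is a candidate key.
Closure of {HolderID, Region} is {Adjuster, CoverageType, HolderID, Region, VehicleID}, the whole schema; {HolderID, Region} is a candidate key.
Closure of {HolderID, VehicleID} is {Adjuster, CoverageType, HolderID, Region, VehicleID}, the whole schema; {HolderID, VehicleID} is a candidate key.
These are minimal and exhaustive — every other superkey contains one of them.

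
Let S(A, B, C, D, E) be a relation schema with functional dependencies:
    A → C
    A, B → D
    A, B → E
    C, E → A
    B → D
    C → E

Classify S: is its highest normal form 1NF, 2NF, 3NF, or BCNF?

Candidate keys: {A, B}, {B, C}. Prime attributes: {A, B, C}.
A → C: {A}⁺ = {A, C, E}, which is not all of the attributes, so the left side is not a superkey — BCNF is violated.
B → D has non-prime {D} on the right and a non-superkey on the left, so 3NF fails.
The proper key subset {A} of {A, B} determines non-prime {E}, so the relation is not even in 2NF.

1NF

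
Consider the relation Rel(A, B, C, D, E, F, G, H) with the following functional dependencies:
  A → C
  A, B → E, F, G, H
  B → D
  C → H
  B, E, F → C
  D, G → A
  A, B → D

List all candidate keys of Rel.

Attributes never on any right-hand side: {B} — every candidate key must contain it.
Closure of {A, B} is {A, B, C, D, E, F, G, H}, the whole schema; {A, B} is a candidate key.
Closure of {B, G} is {A, B, C, D, E, F, G, H}, the whole schema; {B, G} is a candidate key.
No proper subset of any of these is a key, and no other minimal superkey exists.

{A, B}, {B, G}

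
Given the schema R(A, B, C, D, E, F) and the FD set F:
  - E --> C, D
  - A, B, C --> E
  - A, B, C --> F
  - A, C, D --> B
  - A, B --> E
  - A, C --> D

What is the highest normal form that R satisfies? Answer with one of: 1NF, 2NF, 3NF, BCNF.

1NF

Candidate keys: {A, B}, {A, C}, {A, E}. Prime attributes: {A, B, C, E}.
For E --> C, D we have {E}⁺ = {C, D, E}; {E} is not a superkey, so BCNF fails.
E --> C, D determines the non-prime attribute {D} from a non-superkey — 3NF is violated.
The proper key subset {E} of {A, E} determines non-prime {D}, so the relation is not even in 2NF.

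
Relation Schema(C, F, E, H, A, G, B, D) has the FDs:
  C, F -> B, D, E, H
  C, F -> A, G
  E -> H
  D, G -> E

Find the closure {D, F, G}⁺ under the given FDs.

{D, E, F, G, H}

Start with {D, F, G}.
D, G -> E applies; add {E} → now {D, E, F, G}.
E -> H applies; add {H} → now {D, E, F, G, H}.
No further FD applies.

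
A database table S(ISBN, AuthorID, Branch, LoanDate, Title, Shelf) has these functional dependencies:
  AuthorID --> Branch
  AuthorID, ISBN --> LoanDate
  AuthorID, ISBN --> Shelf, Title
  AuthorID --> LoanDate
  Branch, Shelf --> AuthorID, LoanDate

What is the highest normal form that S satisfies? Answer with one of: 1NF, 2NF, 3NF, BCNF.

1NF

Candidate keys: {AuthorID, ISBN}, {Branch, ISBN, Shelf}. Prime attributes: {AuthorID, Branch, ISBN, Shelf}.
For AuthorID --> Branch we have {AuthorID}⁺ = {AuthorID, Branch, LoanDate}; {AuthorID} is not a superkey, so BCNF fails.
AuthorID --> LoanDate has non-prime {LoanDate} on the right and a non-superkey on the left, so 3NF fails.
{AuthorID} is a proper subset of the key {AuthorID, ISBN}, and {AuthorID}⁺ contains the non-prime attribute {LoanDate} — a partial dependency, so 2NF is violated.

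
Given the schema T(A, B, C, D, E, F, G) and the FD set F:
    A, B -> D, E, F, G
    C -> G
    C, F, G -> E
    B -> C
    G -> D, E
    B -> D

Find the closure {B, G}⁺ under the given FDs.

{B, C, D, E, G}

Start with {B, G}.
B -> C applies; add {C} → now {B, C, G}.
G -> D, E applies; add {D, E} → now {B, C, D, E, G}.
No further FD applies.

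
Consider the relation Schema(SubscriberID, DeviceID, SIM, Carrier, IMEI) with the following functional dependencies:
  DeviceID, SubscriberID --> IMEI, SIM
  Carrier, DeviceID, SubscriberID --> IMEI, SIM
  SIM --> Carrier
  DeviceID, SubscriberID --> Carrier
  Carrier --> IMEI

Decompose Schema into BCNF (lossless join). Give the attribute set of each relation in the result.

{Carrier, IMEI}; {Carrier, SIM}; {DeviceID, SIM, SubscriberID}

Candidate key of the original relation: {DeviceID, SubscriberID}.
Within {Carrier, DeviceID, IMEI, SIM, SubscriberID}: {SIM}⁺ ∩ {Carrier, DeviceID, IMEI, SIM, SubscriberID} = {Carrier, IMEI, SIM}, not the whole set, so SIM --> Carrier, IMEI violates BCNF; decompose into {Carrier, IMEI, SIM} and {DeviceID, SIM, SubscriberID}.
Within {Carrier, IMEI, SIM}: {Carrier}⁺ ∩ {Carrier, IMEI, SIM} = {Carrier, IMEI}, not the whole set, so Carrier --> IMEI violates BCNF; decompose into {Carrier, IMEI} and {Carrier, SIM}.
{Carrier, IMEI} is in BCNF.
{Carrier, SIM} is in BCNF.
{DeviceID, SIM, SubscriberID} is in BCNF.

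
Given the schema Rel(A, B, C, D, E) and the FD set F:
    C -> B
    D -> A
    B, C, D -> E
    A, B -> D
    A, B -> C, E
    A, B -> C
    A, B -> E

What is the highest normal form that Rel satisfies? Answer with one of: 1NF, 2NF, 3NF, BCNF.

Candidate keys: {A, B}, {A, C}, {B, D}, {C, D}. Prime attributes: {A, B, C, D}.
C -> B breaks BCNF: {C}⁺ = {B, C}, so {C} is not a superkey.
But every attribute on its right side ({B}) is prime, and the same holds for every other non-superkey FD, so 3NF still holds.

3NF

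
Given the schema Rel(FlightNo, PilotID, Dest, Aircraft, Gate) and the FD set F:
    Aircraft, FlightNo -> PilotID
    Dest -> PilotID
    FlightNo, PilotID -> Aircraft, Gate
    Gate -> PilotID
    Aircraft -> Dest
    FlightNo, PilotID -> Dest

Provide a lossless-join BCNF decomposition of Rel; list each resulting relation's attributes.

Candidate keys of the original relation: {Aircraft, FlightNo}, {Dest, FlightNo}, {FlightNo, Gate}, {FlightNo, PilotID}.
In {Aircraft, Dest, FlightNo, Gate, PilotID}, {Dest} is not a superkey ({Dest}⁺ restricted to this set is {Dest, PilotID}), so split on Dest -> PilotID into {Dest, PilotID} and {Aircraft, Dest, FlightNo, Gate}.
{Dest, PilotID}: every determinant is a superkey — BCNF.
In {Aircraft, Dest, FlightNo, Gate}, {Aircraft} is not a superkey ({Aircraft}⁺ restricted to this set is {Aircraft, Dest}), so split on Aircraft -> Dest into {Aircraft, Dest} and {Aircraft, FlightNo, Gate}.
{Aircraft, Dest}: every determinant is a superkey — BCNF.
{Aircraft, FlightNo, Gate}: every determinant is a superkey — BCNF.

{Aircraft, Dest}; {Aircraft, FlightNo, Gate}; {Dest, PilotID}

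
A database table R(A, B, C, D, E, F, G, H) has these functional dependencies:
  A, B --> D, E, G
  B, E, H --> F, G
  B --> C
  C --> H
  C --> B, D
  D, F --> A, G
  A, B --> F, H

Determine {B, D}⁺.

Start with {B, D}.
B --> C applies; add {C} → now {B, C, D}.
C --> H applies; add {H} → now {B, C, D, H}.
No further FD applies.

{B, C, D, H}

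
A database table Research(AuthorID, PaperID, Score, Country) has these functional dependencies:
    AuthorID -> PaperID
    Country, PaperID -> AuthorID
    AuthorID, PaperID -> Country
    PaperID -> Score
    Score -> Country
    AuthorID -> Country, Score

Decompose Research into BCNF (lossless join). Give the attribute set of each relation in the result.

Candidate keys of the original relation: {AuthorID}, {PaperID}.
Within {AuthorID, Country, PaperID, Score}: {Score}⁺ ∩ {AuthorID, Country, PaperID, Score} = {Country, Score}, not the whole set, so Score -> Country violates BCNF; decompose into {Country, Score} and {AuthorID, PaperID, Score}.
{Country, Score}: every determinant is a superkey — BCNF.
{AuthorID, PaperID, Score}: every determinant is a superkey — BCNF.

{AuthorID, PaperID, Score}; {Country, Score}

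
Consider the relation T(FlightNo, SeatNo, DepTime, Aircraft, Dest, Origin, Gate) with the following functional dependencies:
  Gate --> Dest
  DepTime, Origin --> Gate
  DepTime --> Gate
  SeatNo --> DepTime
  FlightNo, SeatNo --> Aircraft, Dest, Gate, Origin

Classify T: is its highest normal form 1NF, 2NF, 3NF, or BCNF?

1NF

Candidate key: {FlightNo, SeatNo}. Prime attributes: {FlightNo, SeatNo}.
Gate --> Dest breaks BCNF: {Gate}⁺ = {Dest, Gate}, so {Gate} is not a superkey.
Gate --> Dest has non-prime {Dest} on the right and a non-superkey on the left, so 3NF fails.
{SeatNo} is a proper subset of the key {FlightNo, SeatNo}, and {SeatNo}⁺ contains the non-prime attributes {DepTime, Dest, Gate} — a partial dependency, so 2NF is violated.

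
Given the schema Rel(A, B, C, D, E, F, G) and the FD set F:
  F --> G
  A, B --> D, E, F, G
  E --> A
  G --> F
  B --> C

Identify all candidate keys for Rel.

{A, B}, {B, E}

Attributes never on any right-hand side: {B} — every candidate key must contain it.
{A, B} is a candidate key since {A, B}⁺ = {A, B, C, D, E, F, G} covers every attribute.
{B, E} is a candidate key since {B, E}⁺ = {A, B, C, D, E, F, G} covers every attribute.
No proper subset of any of these is a key, and no other minimal superkey exists.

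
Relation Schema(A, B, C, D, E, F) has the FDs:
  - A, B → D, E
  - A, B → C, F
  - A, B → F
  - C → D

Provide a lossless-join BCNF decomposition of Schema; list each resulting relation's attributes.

Candidate key of the original relation: {A, B}.
{A, B, C, D, E, F}: {C} determines {C, D} here but is not a superkey — split on C → D, giving {C, D} and {A, B, C, E, F}.
{C, D} is in BCNF.
{A, B, C, E, F} is in BCNF.

{A, B, C, E, F}; {C, D}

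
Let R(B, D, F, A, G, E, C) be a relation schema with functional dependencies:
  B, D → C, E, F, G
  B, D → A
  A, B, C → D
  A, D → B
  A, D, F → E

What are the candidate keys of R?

{A, B, C}, {A, D}, {B, D}

Closure of {A, D} is {A, B, C, D, E, F, G}, the whole schema; {A, D} is a candidate key.
Closure of {B, D} is {A, B, C, D, E, F, G}, the whole schema; {B, D} is a candidate key.
Closure of {A, B, C} is {A, B, C, D, E, F, G}, the whole schema; {A, B, C} is a candidate key.
These are minimal and exhaustive — every other superkey contains one of them.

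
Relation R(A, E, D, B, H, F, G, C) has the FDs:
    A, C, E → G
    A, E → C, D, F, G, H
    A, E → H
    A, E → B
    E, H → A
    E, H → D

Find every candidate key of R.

{A, E}, {E, H}

Attributes never on any right-hand side: {E} — every candidate key must contain it.
{A, E}⁺ = {A, B, C, D, E, F, G, H}, which is every attribute, so {A, E} is a candidate key.
{E, H}⁺ = {A, B, C, D, E, F, G, H}, which is every attribute, so {E, H} is a candidate key.
No proper subset of any of these is a key, and no other minimal superkey exists.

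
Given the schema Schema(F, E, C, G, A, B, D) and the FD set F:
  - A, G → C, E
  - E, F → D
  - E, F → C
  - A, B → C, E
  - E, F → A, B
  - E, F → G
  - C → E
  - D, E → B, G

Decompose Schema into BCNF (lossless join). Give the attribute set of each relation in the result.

{A, B, D, F}; {A, B, D, G}; {A, C, G}; {C, E}

Candidate keys of the original relation: {A, B, F}, {A, F, G}, {C, F}, {E, F}.
Within {A, B, C, D, E, F, G}: {A, G}⁺ ∩ {A, B, C, D, E, F, G} = {A, C, E, G}, not the whole set, so A, G → C, E violates BCNF; decompose into {A, C, E, G} and {A, B, D, F, G}.
Within {A, C, E, G}: {C}⁺ ∩ {A, C, E, G} = {C, E}, not the whole set, so C → E violates BCNF; decompose into {C, E} and {A, C, G}.
{C, E} is in BCNF.
{A, C, G} is in BCNF.
Within {A, B, D, F, G}: {A, B, D}⁺ ∩ {A, B, D, F, G} = {A, B, D, G}, not the whole set, so A, B, D → G violates BCNF; decompose into {A, B, D, G} and {A, B, D, F}.
{A, B, D, G} is in BCNF.
{A, B, D, F} is in BCNF.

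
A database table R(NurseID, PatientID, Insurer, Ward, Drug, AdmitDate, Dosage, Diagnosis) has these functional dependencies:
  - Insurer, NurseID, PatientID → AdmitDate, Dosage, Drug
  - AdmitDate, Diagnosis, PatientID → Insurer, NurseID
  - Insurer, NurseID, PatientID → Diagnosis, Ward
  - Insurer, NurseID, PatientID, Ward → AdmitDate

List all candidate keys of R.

No FD produces {PatientID}, so it must be in every candidate key.
{AdmitDate, Diagnosis, PatientID} is a candidate key since {AdmitDate, Diagnosis, PatientID}⁺ = {AdmitDate, Diagnosis, Dosage, Drug, Insurer, NurseID, PatientID, Ward} covers every attribute.
{Insurer, NurseID, PatientID} is a candidate key since {Insurer, NurseID, PatientID}⁺ = {AdmitDate, Diagnosis, Dosage, Drug, Insurer, NurseID, PatientID, Ward} covers every attribute.
Any other superkey properly contains one of these, so there are no further candidate keys.

{AdmitDate, Diagnosis, PatientID}, {Insurer, NurseID, PatientID}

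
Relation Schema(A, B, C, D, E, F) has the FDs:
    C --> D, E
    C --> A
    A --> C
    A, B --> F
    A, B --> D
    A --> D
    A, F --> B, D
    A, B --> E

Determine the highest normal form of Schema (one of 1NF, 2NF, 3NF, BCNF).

1NF

Candidate keys: {A, B}, {A, F}, {B, C}, {C, F}. Prime attributes: {A, B, C, F}.
C --> D, E: {C}⁺ = {A, C, D, E}, which is not all of the attributes, so the left side is not a superkey — BCNF is violated.
Because {D, E} are non-prime and the left side of C --> D, E is not a superkey, the relation is not in 3NF.
{A} is a proper subset of the key {A, B}, and {A}⁺ contains the non-prime attributes {D, E} — a partial dependency, so 2NF is violated.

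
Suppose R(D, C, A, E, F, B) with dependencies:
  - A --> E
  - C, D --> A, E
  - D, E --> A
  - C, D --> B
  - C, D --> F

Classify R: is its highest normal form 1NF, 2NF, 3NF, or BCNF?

Candidate key: {C, D}. Prime attributes: {C, D}.
For A --> E we have {A}⁺ = {A, E}; {A} is not a superkey, so BCNF fails.
Because {E} is non-prime and the left side of A --> E is not a superkey, the relation is not in 3NF.
No proper subset of a key has a non-prime attribute in its closure, so there is no partial dependency; 2NF holds.

2NF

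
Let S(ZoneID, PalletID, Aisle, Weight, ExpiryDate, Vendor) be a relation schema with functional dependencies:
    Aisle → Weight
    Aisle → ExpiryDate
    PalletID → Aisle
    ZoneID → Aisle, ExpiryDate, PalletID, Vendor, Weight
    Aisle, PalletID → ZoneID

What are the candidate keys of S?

{PalletID}⁺ = {Aisle, ExpiryDate, PalletID, Vendor, Weight, ZoneID}, which is every attribute, so {PalletID} is a candidate key.
{ZoneID}⁺ = {Aisle, ExpiryDate, PalletID, Vendor, Weight, ZoneID}, which is every attribute, so {ZoneID} is a candidate key.
These are minimal and exhaustive — every other superkey contains one of them.

{PalletID}, {ZoneID}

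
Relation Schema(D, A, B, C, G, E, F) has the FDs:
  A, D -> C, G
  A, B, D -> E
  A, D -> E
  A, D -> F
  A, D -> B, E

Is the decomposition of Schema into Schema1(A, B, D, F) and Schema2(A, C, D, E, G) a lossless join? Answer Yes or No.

The shared attributes are {A, D} and {A, D}⁺ = {A, B, C, D, E, F, G}.
This includes all of Schema1, so the common attributes are a superkey of Schema1 — the join is lossless.

Yes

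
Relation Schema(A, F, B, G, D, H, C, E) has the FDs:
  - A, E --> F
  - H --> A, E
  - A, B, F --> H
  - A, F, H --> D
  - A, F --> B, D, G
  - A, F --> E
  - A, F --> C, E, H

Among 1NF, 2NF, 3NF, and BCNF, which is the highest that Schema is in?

BCNF

Candidate keys: {A, E}, {A, F}, {H}. Prime attributes: {A, E, F, H}.
The left-hand side of every FD is a superkey, so BCNF is satisfied.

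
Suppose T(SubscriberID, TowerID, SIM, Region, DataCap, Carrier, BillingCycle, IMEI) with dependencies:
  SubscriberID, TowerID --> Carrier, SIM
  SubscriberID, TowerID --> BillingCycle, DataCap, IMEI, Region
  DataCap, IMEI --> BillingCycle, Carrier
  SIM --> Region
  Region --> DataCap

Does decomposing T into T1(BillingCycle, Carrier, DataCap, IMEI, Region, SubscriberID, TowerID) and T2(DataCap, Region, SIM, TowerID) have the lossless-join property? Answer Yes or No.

No

Common attributes: {DataCap, Region, TowerID}; their closure is {DataCap, Region, TowerID}.
T1 ⊄ {DataCap, Region, TowerID} and T2 ⊄ {DataCap, Region, TowerID}, so the split is lossy.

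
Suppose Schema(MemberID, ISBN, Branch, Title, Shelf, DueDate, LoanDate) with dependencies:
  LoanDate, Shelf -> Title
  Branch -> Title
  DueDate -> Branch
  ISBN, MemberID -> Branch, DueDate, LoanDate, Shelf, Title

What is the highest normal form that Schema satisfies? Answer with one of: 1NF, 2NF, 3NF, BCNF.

2NF

Candidate key: {ISBN, MemberID}. Prime attributes: {ISBN, MemberID}.
LoanDate, Shelf -> Title: {LoanDate, Shelf}⁺ = {LoanDate, Shelf, Title}, which is not all of the attributes, so the left side is not a superkey — BCNF is violated.
LoanDate, Shelf -> Title has non-prime {Title} on the right and a non-superkey on the left, so 3NF fails.
No non-prime attribute depends on a proper subset of any candidate key, so 2NF holds.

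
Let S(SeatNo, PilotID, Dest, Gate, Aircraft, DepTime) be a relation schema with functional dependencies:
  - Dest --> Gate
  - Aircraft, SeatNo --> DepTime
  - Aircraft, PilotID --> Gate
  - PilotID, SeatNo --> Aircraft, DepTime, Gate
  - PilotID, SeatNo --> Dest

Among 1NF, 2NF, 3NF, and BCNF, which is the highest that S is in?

Candidate key: {PilotID, SeatNo}. Prime attributes: {PilotID, SeatNo}.
Dest --> Gate breaks BCNF: {Dest}⁺ = {Dest, Gate}, so {Dest} is not a superkey.
Because {Gate} is non-prime and the left side of Dest --> Gate is not a superkey, the relation is not in 3NF.
No proper subset of a key has a non-prime attribute in its closure, so there is no partial dependency; 2NF holds.

2NF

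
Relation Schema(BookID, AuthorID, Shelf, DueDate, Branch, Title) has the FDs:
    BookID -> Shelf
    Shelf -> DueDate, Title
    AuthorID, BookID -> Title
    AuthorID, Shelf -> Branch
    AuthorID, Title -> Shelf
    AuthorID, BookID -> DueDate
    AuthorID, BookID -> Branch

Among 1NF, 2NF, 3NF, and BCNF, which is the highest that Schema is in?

Candidate key: {AuthorID, BookID}. Prime attributes: {AuthorID, BookID}.
BookID -> Shelf breaks BCNF: {BookID}⁺ = {BookID, DueDate, Shelf, Title}, so {BookID} is not a superkey.
BookID -> Shelf determines the non-prime attribute {Shelf} from a non-superkey — 3NF is violated.
{BookID} is a proper subset of the key {AuthorID, BookID}, and {BookID}⁺ contains the non-prime attributes {DueDate, Shelf, Title} — a partial dependency, so 2NF is violated.

1NF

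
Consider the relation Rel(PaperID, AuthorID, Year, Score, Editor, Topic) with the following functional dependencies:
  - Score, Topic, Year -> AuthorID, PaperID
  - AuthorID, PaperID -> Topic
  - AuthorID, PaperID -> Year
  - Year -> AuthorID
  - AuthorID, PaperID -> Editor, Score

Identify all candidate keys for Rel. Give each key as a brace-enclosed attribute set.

Closure of {AuthorID, PaperID} is {AuthorID, Editor, PaperID, Score, Topic, Year}, the whole schema; {AuthorID, PaperID} is a candidate key.
Closure of {PaperID, Year} is {AuthorID, Editor, PaperID, Score, Topic, Year}, the whole schema; {PaperID, Year} is a candidate key.
Closure of {Score, Topic, Year} is {AuthorID, Editor, PaperID, Score, Topic, Year}, the whole schema; {Score, Topic, Year} is a candidate key.
These are minimal and exhaustive — every other superkey contains one of them.

{AuthorID, PaperID}, {PaperID, Year}, {Score, Topic, Year}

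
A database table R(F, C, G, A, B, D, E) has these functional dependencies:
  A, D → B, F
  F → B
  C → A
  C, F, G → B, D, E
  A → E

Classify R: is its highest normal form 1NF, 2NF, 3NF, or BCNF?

1NF

Candidate keys: {C, D, G}, {C, F, G}. Prime attributes: {C, D, F, G}.
A, D → B, F: {A, D}⁺ = {A, B, D, E, F}, which is not all of the attributes, so the left side is not a superkey — BCNF is violated.
A, D → B, F determines the non-prime attribute {B} from a non-superkey — 3NF is violated.
Since {C} ⊂ {C, D, G} and {C}⁺ ⊇ {A, E} with {A, E} non-prime, there is a partial dependency; 2NF fails.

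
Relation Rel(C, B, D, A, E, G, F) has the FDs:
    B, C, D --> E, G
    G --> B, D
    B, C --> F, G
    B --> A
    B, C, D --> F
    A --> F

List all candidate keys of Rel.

Attributes never on any right-hand side: {C} — every candidate key must contain it.
Closure of {B, C} is {A, B, C, D, E, F, G}, the whole schema; {B, C} is a candidate key.
Closure of {C, G} is {A, B, C, D, E, F, G}, the whole schema; {C, G} is a candidate key.
These are minimal and exhaustive — every other superkey contains one of them.

{B, C}, {C, G}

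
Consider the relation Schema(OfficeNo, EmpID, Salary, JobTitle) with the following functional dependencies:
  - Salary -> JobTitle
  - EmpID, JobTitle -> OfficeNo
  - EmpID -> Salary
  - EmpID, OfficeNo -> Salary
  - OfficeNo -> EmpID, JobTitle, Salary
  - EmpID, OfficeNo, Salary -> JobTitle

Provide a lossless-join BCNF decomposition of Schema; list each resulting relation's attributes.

{EmpID, OfficeNo, Salary}; {JobTitle, Salary}

Candidate keys of the original relation: {EmpID}, {OfficeNo}.
Within {EmpID, JobTitle, OfficeNo, Salary}: {Salary}⁺ ∩ {EmpID, JobTitle, OfficeNo, Salary} = {JobTitle, Salary}, not the whole set, so Salary -> JobTitle violates BCNF; decompose into {JobTitle, Salary} and {EmpID, OfficeNo, Salary}.
{JobTitle, Salary} has no BCNF violation.
{EmpID, OfficeNo, Salary} has no BCNF violation.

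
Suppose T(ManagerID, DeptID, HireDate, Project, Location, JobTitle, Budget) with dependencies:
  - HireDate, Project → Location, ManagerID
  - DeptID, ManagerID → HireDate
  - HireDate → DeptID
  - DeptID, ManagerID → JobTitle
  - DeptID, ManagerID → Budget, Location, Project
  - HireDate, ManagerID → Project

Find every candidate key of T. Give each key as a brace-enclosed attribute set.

{DeptID, ManagerID}, {HireDate, ManagerID}, {HireDate, Project}

{DeptID, ManagerID}⁺ = {Budget, DeptID, HireDate, JobTitle, Location, ManagerID, Project}, which is every attribute, so {DeptID, ManagerID} is a candidate key.
{HireDate, ManagerID}⁺ = {Budget, DeptID, HireDate, JobTitle, Location, ManagerID, Project}, which is every attribute, so {HireDate, ManagerID} is a candidate key.
{HireDate, Project}⁺ = {Budget, DeptID, HireDate, JobTitle, Location, ManagerID, Project}, which is every attribute, so {HireDate, Project} is a candidate key.
No proper subset of any of these is a key, and no other minimal superkey exists.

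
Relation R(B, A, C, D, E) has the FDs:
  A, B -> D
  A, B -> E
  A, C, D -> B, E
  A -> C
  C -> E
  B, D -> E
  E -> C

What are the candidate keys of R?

No FD produces {A}, so it must be in every candidate key.
Closure of {A, B} is {A, B, C, D, E}, the whole schema; {A, B} is a candidate key.
Closure of {A, D} is {A, B, C, D, E}, the whole schema; {A, D} is a candidate key.
These are minimal and exhaustive — every other superkey contains one of them.

{A, B}, {A, D}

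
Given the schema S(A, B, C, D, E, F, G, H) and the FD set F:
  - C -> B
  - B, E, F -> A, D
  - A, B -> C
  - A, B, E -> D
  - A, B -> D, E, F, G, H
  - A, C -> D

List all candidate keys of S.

{A, B}⁺ = {A, B, C, D, E, F, G, H} — all of the relation — so {A, B} is a candidate key.
{A, C}⁺ = {A, B, C, D, E, F, G, H} — all of the relation — so {A, C} is a candidate key.
{B, E, F}⁺ = {A, B, C, D, E, F, G, H} — all of the relation — so {B, E, F} is a candidate key.
{C, E, F}⁺ = {A, B, C, D, E, F, G, H} — all of the relation — so {C, E, F} is a candidate key.
These are minimal and exhaustive — every other superkey contains one of them.

{A, B}, {A, C}, {B, E, F}, {C, E, F}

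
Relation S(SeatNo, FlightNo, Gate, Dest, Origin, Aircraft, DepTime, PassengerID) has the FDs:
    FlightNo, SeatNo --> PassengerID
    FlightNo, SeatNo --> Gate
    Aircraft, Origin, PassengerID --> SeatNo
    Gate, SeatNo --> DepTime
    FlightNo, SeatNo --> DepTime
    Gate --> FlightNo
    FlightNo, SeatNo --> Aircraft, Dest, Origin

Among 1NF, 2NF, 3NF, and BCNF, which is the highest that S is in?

Candidate keys: {Aircraft, FlightNo, Origin, PassengerID}, {Aircraft, Gate, Origin, PassengerID}, {FlightNo, SeatNo}, {Gate, SeatNo}. Prime attributes: {Aircraft, FlightNo, Gate, Origin, PassengerID, SeatNo}.
Aircraft, Origin, PassengerID --> SeatNo breaks BCNF: {Aircraft, Origin, PassengerID}⁺ = {Aircraft, Origin, PassengerID, SeatNo}, so {Aircraft, Origin, PassengerID} is not a superkey.
But every attribute on its right side ({SeatNo}) is prime, and the same holds for every other non-superkey FD, so 3NF still holds.

3NF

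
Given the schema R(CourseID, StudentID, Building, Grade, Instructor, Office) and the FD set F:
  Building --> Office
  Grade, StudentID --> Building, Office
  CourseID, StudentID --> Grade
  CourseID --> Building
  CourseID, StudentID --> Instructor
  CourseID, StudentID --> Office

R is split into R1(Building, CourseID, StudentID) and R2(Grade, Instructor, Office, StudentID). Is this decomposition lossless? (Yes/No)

The shared attributes are {StudentID} and {StudentID}⁺ = {StudentID}.
R1 ⊄ {StudentID} and R2 ⊄ {StudentID}, so the split is lossy.

No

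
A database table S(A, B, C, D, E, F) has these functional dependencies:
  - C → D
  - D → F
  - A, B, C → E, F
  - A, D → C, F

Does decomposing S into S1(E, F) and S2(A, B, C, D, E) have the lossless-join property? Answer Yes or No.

S1 ∩ S2 = {E}; its closure under F is {E}.
The closure covers neither S1 nor S2 entirely; the join is not lossless.

No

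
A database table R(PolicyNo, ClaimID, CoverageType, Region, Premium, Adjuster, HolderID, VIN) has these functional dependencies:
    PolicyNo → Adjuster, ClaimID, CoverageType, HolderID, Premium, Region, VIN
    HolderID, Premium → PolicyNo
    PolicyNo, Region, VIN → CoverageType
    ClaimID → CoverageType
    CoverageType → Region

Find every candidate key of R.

{HolderID, Premium}, {PolicyNo}

Closure of {PolicyNo} is {Adjuster, ClaimID, CoverageType, HolderID, PolicyNo, Premium, Region, VIN}, the whole schema; {PolicyNo} is a candidate key.
Closure of {HolderID, Premium} is {Adjuster, ClaimID, CoverageType, HolderID, PolicyNo, Premium, Region, VIN}, the whole schema; {HolderID, Premium} is a candidate key.
Any other superkey properly contains one of these, so there are no further candidate keys.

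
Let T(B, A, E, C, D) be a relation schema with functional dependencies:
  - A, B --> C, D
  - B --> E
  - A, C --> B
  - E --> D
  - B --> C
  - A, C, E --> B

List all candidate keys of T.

{A, B}, {A, C}

No FD produces {A}, so it must be in every candidate key.
{A, B}⁺ = {A, B, C, D, E}, which is every attribute, so {A, B} is a candidate key.
{A, C}⁺ = {A, B, C, D, E}, which is every attribute, so {A, C} is a candidate key.
These are minimal and exhaustive — every other superkey contains one of them.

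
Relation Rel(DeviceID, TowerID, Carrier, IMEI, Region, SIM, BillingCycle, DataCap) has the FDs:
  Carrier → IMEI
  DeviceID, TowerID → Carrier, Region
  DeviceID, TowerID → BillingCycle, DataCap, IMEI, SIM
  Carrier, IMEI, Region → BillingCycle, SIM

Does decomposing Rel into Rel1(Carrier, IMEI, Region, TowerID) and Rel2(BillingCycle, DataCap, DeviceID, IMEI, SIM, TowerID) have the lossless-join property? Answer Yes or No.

No

Common attributes: {IMEI, TowerID}; their closure is {IMEI, TowerID}.
The closure covers neither Rel1 nor Rel2 entirely; the join is not lossless.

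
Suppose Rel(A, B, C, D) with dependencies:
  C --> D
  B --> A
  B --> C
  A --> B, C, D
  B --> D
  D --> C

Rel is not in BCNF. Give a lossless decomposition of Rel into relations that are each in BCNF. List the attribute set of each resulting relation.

{A, B, C}; {C, D}

Candidate keys of the original relation: {A}, {B}.
In {A, B, C, D}, {C} is not a superkey ({C}⁺ restricted to this set is {C, D}), so split on C --> D into {C, D} and {A, B, C}.
{C, D}: every determinant is a superkey — BCNF.
{A, B, C}: every determinant is a superkey — BCNF.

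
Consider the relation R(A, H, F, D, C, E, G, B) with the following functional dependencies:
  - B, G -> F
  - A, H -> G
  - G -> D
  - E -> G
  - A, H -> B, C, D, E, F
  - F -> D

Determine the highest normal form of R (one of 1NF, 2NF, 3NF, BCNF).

Candidate key: {A, H}. Prime attributes: {A, H}.
B, G -> F breaks BCNF: {B, G}⁺ = {B, D, F, G}, so {B, G} is not a superkey.
B, G -> F determines the non-prime attribute {F} from a non-superkey — 3NF is violated.
No non-prime attribute depends on a proper subset of any candidate key, so 2NF holds.

2NF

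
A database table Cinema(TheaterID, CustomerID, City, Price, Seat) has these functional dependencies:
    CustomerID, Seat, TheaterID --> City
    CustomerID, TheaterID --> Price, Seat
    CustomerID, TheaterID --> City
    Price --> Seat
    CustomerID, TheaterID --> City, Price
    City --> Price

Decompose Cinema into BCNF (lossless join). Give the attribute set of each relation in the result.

Candidate key of the original relation: {CustomerID, TheaterID}.
Within {City, CustomerID, Price, Seat, TheaterID}: {Price}⁺ ∩ {City, CustomerID, Price, Seat, TheaterID} = {Price, Seat}, not the whole set, so Price --> Seat violates BCNF; decompose into {Price, Seat} and {City, CustomerID, Price, TheaterID}.
{Price, Seat} has no BCNF violation.
Within {City, CustomerID, Price, TheaterID}: {City}⁺ ∩ {City, CustomerID, Price, TheaterID} = {City, Price}, not the whole set, so City --> Price violates BCNF; decompose into {City, Price} and {City, CustomerID, TheaterID}.
{City, Price} has no BCNF violation.
{City, CustomerID, TheaterID} has no BCNF violation.

{City, CustomerID, TheaterID}; {City, Price}; {Price, Seat}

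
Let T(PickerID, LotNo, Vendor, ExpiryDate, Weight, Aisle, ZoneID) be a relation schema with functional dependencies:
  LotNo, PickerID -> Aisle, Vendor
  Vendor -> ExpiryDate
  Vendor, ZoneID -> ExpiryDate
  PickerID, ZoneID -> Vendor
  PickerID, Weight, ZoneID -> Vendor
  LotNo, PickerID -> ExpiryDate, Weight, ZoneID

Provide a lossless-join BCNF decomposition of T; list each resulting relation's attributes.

{Aisle, LotNo, PickerID, Weight, ZoneID}; {ExpiryDate, Vendor}; {PickerID, Vendor, ZoneID}

Candidate key of the original relation: {LotNo, PickerID}.
Within {Aisle, ExpiryDate, LotNo, PickerID, Vendor, Weight, ZoneID}: {Vendor}⁺ ∩ {Aisle, ExpiryDate, LotNo, PickerID, Vendor, Weight, ZoneID} = {ExpiryDate, Vendor}, not the whole set, so Vendor -> ExpiryDate violates BCNF; decompose into {ExpiryDate, Vendor} and {Aisle, LotNo, PickerID, Vendor, Weight, ZoneID}.
{ExpiryDate, Vendor} has no BCNF violation.
Within {Aisle, LotNo, PickerID, Vendor, Weight, ZoneID}: {PickerID, ZoneID}⁺ ∩ {Aisle, LotNo, PickerID, Vendor, Weight, ZoneID} = {PickerID, Vendor, ZoneID}, not the whole set, so PickerID, ZoneID -> Vendor violates BCNF; decompose into {PickerID, Vendor, ZoneID} and {Aisle, LotNo, PickerID, Weight, ZoneID}.
{PickerID, Vendor, ZoneID} has no BCNF violation.
{Aisle, LotNo, PickerID, Weight, ZoneID} has no BCNF violation.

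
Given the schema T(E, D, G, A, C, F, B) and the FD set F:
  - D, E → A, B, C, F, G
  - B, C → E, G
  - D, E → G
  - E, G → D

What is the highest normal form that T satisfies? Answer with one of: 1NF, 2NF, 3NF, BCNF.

Candidate keys: {B, C}, {D, E}, {E, G}. Prime attributes: {B, C, D, E, G}.
The left-hand side of every FD is a superkey, so BCNF is satisfied.

BCNF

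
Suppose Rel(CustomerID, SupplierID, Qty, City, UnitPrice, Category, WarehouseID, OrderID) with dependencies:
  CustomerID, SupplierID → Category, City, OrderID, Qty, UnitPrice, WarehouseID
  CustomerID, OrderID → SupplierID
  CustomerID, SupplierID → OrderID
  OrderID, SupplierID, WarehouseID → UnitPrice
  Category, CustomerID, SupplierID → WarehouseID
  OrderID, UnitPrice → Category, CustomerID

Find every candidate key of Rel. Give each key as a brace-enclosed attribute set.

{CustomerID, OrderID}, {CustomerID, SupplierID}, {OrderID, SupplierID, WarehouseID}, {OrderID, UnitPrice}

Closure of {CustomerID, OrderID} is {Category, City, CustomerID, OrderID, Qty, SupplierID, UnitPrice, WarehouseID}, the whole schema; {CustomerID, OrderID} is a candidate key.
Closure of {CustomerID, SupplierID} is {Category, City, CustomerID, OrderID, Qty, SupplierID, UnitPrice, WarehouseID}, the whole schema; {CustomerID, SupplierID} is a candidate key.
Closure of {OrderID, UnitPrice} is {Category, City, CustomerID, OrderID, Qty, SupplierID, UnitPrice, WarehouseID}, the whole schema; {OrderID, UnitPrice} is a candidate key.
Closure of {OrderID, SupplierID, WarehouseID} is {Category, City, CustomerID, OrderID, Qty, SupplierID, UnitPrice, WarehouseID}, the whole schema; {OrderID, SupplierID, WarehouseID} is a candidate key.
Any other superkey properly contains one of these, so there are no further candidate keys.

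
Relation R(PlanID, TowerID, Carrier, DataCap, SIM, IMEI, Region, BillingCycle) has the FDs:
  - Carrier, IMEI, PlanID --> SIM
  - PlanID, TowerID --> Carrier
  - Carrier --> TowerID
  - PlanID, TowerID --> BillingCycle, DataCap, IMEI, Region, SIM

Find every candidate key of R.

{Carrier, PlanID}, {PlanID, TowerID}

No FD produces {PlanID}, so it must be in every candidate key.
Closure of {Carrier, PlanID} is {BillingCycle, Carrier, DataCap, IMEI, PlanID, Region, SIM, TowerID}, the whole schema; {Carrier, PlanID} is a candidate key.
Closure of {PlanID, TowerID} is {BillingCycle, Carrier, DataCap, IMEI, PlanID, Region, SIM, TowerID}, the whole schema; {PlanID, TowerID} is a candidate key.
Any other superkey properly contains one of these, so there are no further candidate keys.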